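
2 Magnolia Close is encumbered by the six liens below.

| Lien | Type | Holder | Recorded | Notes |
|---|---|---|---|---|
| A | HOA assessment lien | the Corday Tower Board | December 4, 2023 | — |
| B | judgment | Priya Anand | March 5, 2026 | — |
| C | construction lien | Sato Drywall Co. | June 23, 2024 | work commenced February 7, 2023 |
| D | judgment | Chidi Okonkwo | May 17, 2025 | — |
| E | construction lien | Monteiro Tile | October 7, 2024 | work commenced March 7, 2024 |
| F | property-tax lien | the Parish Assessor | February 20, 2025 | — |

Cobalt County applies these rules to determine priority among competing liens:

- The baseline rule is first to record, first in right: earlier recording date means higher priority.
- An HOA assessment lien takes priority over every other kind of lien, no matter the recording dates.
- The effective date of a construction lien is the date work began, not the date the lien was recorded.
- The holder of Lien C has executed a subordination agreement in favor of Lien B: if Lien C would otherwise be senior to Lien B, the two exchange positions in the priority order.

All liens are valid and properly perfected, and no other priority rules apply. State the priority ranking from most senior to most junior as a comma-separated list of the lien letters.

Effective dates: C's effective date is February 7, 2023, when work began; E relates back to March 7, 2024 (work commenced).
As an HOA assessment lien, A is senior to every other lien.
The other liens, earliest effective date first: C (February 7, 2023), E (March 7, 2024), F (February 20, 2025), D (May 17, 2025), B (March 5, 2026).
Because C would otherwise rank above B, the subordination swaps them.

A, B, E, F, D, C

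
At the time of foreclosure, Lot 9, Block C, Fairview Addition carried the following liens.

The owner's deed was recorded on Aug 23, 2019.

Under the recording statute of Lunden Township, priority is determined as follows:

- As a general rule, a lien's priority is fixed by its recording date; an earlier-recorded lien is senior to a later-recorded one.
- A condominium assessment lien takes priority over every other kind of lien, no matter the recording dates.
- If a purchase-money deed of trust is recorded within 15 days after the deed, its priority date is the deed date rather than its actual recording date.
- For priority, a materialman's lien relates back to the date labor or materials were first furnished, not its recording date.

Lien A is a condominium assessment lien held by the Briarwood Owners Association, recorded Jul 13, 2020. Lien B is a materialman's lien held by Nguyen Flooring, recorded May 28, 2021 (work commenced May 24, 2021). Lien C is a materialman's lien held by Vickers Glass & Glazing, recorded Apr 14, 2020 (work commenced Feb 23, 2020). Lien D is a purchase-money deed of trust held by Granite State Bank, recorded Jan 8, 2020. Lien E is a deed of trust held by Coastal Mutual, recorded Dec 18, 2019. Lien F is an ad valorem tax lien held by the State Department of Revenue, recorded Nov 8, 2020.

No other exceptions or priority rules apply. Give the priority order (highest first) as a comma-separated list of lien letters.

First, effective dates: B is treated as recorded May 24, 2021, the work-commencement date; C relates back to Feb 23, 2020 (work commenced); D missed the 15-day window (138 days after the deed), so its recording date stands.
A is a condominium assessment lien and takes priority over every other lien.
Remaining liens by effective date: E (Dec 18, 2019), D (Jan 8, 2020), C (Feb 23, 2020), F (Nov 8, 2020), B (May 24, 2021).

A, E, D, C, F, B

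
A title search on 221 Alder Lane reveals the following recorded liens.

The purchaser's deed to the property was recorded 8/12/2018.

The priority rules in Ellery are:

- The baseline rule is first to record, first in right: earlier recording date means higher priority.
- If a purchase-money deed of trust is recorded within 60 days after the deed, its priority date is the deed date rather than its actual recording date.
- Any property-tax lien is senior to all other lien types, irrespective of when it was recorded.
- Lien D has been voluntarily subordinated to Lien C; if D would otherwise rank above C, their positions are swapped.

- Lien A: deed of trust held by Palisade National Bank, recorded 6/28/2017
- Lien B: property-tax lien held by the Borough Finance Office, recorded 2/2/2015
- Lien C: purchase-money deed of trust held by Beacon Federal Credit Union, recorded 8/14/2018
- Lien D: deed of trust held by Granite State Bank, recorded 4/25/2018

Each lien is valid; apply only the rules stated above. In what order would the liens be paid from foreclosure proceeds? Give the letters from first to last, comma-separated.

Adjusting effective dates: C's effective date is the deed date, 8/12/2018.
As a property-tax lien, B is senior to every other lien.
Among the remaining liens, by effective date: A (6/28/2017), D (4/25/2018), C (8/12/2018).
The subordination applies — D was senior to C — so D and C swap.

B, A, C, D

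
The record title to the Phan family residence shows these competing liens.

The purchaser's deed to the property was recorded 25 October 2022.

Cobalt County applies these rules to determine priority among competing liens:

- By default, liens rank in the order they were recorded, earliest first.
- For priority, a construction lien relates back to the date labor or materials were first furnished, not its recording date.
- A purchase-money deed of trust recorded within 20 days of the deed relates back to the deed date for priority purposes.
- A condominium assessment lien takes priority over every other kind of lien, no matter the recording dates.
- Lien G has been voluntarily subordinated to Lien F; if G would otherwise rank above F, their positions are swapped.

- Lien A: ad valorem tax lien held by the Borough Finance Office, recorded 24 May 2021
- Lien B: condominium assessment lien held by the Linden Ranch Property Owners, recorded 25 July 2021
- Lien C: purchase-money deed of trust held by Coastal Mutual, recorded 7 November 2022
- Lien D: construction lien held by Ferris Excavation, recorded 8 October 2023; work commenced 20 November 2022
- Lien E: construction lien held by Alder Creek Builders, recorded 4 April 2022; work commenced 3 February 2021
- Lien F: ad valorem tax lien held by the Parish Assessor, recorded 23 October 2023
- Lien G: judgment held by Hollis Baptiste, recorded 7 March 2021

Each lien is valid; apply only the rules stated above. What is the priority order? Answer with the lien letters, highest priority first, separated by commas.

B, E, F, A, C, D, G

First, effective dates: C's effective date is the deed date, 25 October 2022; D is treated as recorded 20 November 2022, the work-commencement date; E's effective date is 3 February 2021, when work began.
B, as a condominium assessment lien, has superpriority and ranks first.
The other liens, earliest effective date first: E (3 February 2021), G (7 March 2021), A (24 May 2021), C (25 October 2022), D (20 November 2022), F (23 October 2023).
G would otherwise be senior to F, so under the subordination agreement G and F exchange positions.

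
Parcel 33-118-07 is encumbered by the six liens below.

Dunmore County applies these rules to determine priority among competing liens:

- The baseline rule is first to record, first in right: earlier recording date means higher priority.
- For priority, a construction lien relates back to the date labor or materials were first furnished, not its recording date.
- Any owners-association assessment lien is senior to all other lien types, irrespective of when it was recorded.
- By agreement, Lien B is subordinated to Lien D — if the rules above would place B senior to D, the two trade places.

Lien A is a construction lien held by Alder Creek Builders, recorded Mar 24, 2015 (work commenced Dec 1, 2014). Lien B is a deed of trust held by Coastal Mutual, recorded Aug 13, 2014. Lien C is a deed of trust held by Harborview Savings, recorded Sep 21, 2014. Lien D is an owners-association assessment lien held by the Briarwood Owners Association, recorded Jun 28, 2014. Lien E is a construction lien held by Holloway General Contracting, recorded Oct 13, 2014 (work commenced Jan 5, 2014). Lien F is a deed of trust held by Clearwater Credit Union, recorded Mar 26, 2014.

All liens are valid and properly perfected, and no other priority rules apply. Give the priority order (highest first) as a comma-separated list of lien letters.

D, E, F, B, C, A

First, effective dates: A's effective date is Dec 1, 2014, when work began; E relates back to Jan 5, 2014 (work commenced).
As an owners-association assessment lien, D is senior to every other lien.
Ordering the rest by effective date: E (Jan 5, 2014), F (Mar 26, 2014), B (Aug 13, 2014), C (Sep 21, 2014), A (Dec 1, 2014).
B already ranks below D; the subordination has no effect.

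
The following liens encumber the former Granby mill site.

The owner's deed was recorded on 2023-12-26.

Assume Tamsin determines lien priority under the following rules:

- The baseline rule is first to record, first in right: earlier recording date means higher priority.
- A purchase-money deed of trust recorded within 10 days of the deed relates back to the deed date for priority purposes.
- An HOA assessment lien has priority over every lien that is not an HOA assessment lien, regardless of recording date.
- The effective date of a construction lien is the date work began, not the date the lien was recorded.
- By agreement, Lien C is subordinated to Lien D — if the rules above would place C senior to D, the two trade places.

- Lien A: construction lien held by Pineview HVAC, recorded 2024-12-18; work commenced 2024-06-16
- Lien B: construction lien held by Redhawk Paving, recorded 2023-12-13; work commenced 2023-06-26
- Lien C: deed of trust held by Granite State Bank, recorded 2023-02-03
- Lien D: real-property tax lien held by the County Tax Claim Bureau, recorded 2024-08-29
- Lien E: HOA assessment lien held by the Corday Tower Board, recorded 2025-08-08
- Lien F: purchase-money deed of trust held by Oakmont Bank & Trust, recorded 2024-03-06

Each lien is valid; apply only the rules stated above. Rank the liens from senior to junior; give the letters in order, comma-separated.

E, D, B, F, A, C

Effective dates after the stated exceptions: A relates back to 2024-06-16 (work commenced); B's effective date is 2023-06-26, when work began; F was recorded 71 days after the deed, outside the 10-day window, so it keeps its recording date.
As an HOA assessment lien, E is senior to every other lien.
Remaining liens by effective date: C (2023-02-03), B (2023-06-26), F (2024-03-06), A (2024-06-16), D (2024-08-29).
C is senior to D before the subordination, so the two trade places.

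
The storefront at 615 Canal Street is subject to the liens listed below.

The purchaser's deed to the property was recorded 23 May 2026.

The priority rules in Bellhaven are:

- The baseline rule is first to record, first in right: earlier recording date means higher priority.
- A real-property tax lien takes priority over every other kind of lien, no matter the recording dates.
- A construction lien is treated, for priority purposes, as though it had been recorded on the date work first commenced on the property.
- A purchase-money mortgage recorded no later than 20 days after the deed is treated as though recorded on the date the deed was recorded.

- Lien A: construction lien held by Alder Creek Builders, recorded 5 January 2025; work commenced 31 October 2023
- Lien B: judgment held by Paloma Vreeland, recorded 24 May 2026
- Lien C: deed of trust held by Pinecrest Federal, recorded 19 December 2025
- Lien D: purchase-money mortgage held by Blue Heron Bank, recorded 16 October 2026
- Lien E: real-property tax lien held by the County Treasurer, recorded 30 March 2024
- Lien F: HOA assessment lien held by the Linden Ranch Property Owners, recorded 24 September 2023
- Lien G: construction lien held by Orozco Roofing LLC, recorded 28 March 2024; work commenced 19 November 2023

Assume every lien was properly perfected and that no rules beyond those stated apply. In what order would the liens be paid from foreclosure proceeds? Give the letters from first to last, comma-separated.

Adjusting effective dates: A relates back to 31 October 2023 (work commenced); D missed the 20-day window (146 days after the deed), so its recording date stands; G's effective date is 19 November 2023, when work began.
E, as a real-property tax lien, has superpriority and ranks first.
Among the remaining liens, by effective date: F (24 September 2023), A (31 October 2023), G (19 November 2023), C (19 December 2025), B (24 May 2026), D (16 October 2026).

E, F, A, G, C, B, D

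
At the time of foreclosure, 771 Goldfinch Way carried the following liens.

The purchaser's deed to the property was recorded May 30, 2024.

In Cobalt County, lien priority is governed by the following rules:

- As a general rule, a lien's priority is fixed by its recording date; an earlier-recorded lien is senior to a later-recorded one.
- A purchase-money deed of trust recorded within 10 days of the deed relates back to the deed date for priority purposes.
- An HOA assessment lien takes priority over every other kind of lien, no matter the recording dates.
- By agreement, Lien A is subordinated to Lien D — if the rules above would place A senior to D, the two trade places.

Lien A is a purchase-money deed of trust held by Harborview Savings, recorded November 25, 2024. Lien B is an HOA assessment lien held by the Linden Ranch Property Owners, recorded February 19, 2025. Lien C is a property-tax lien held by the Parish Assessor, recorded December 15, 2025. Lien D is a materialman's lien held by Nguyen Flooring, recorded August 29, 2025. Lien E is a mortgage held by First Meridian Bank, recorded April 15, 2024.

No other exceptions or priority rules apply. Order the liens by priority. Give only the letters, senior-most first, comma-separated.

B, E, D, A, C

First, effective dates: A was recorded 179 days after the deed — beyond 10 days — so no relation-back applies.
B, as an HOA assessment lien, has superpriority and ranks first.
Remaining liens by effective date: E (April 15, 2024), A (November 25, 2024), D (August 29, 2025), C (December 15, 2025).
The subordination applies — A was senior to D — so A and D swap.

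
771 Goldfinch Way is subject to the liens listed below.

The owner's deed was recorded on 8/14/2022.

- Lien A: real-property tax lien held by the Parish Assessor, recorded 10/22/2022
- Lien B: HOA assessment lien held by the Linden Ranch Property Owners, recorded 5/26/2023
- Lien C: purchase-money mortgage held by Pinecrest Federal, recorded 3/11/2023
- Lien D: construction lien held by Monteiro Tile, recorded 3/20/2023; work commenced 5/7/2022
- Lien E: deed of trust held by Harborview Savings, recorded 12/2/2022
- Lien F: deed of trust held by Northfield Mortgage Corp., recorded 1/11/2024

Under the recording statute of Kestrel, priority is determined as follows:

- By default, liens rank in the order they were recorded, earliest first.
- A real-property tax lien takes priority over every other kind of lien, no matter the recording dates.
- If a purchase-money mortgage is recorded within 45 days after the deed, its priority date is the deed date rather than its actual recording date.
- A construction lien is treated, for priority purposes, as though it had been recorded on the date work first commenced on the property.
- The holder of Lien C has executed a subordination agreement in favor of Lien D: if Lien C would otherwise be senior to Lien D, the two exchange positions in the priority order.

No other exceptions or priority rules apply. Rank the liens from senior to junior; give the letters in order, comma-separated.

A, D, E, C, B, F

First, effective dates: C was recorded 209 days after the deed, outside the 45-day window, so it keeps its recording date; D's effective date is 5/7/2022, when work began.
A, as a real-property tax lien, has superpriority and ranks first.
Ordering the rest by effective date: D (5/7/2022), E (12/2/2022), C (3/11/2023), B (5/26/2023), F (1/11/2024).
Since C is not senior to D, the subordination leaves the order unchanged.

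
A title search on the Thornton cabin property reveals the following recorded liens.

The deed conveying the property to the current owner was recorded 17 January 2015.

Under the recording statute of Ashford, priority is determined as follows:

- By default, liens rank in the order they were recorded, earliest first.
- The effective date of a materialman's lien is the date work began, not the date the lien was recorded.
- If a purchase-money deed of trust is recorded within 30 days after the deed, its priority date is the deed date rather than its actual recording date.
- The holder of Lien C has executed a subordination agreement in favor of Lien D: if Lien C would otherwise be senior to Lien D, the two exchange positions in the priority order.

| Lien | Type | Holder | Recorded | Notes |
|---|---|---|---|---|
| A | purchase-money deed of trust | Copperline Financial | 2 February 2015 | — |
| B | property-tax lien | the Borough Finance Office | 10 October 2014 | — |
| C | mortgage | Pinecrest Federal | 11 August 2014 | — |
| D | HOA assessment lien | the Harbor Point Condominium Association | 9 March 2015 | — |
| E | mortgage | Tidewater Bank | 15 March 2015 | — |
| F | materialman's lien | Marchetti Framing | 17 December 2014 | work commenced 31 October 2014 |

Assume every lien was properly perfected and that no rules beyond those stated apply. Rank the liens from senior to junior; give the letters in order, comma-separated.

D, B, F, A, C, E

Effective dates after the stated exceptions: A relates back to the deed date 17 January 2015; F's effective date is 31 October 2014, when work began.
By effective date, earliest first: C (11 August 2014), B (10 October 2014), F (31 October 2014), A (17 January 2015), D (9 March 2015), E (15 March 2015).
C is senior to D before the subordination, so the two trade places.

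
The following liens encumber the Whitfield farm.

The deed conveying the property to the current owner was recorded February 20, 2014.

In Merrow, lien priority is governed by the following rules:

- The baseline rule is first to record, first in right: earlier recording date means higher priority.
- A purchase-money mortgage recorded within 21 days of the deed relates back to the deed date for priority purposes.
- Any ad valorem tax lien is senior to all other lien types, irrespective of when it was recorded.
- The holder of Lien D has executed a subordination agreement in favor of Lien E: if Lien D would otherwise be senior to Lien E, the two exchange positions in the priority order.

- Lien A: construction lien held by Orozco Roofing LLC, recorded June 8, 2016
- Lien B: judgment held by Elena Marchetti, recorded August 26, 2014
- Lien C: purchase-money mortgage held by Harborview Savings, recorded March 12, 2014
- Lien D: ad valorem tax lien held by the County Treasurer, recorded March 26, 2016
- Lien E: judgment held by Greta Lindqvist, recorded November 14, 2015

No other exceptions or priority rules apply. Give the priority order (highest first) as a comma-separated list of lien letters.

Effective dates after the stated exceptions: C's effective date is the deed date, February 20, 2014.
D is an ad valorem tax lien and takes priority over every other lien.
Among the remaining liens, by effective date: C (February 20, 2014), B (August 26, 2014), E (November 14, 2015), A (June 8, 2016).
Because D would otherwise rank above E, the subordination swaps them.

E, C, B, D, A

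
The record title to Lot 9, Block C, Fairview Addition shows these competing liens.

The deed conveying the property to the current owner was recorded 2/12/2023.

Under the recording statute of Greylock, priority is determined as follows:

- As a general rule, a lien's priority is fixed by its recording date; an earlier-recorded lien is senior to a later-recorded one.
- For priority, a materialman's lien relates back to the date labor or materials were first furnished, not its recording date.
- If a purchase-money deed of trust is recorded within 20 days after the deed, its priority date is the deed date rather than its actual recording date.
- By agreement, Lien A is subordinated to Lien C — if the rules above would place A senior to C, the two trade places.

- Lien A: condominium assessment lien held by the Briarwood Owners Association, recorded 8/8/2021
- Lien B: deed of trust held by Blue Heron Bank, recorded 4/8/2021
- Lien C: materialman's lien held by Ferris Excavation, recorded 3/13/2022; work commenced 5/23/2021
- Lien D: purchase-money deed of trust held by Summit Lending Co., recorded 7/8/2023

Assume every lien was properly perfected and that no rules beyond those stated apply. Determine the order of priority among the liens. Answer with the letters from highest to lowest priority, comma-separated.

B, C, A, D

First, effective dates: C is treated as recorded 5/23/2021, the work-commencement date; D missed the 20-day window (146 days after the deed), so its recording date stands.
By effective date: B (4/8/2021), C (5/23/2021), A (8/8/2021), D (7/8/2023).
A already ranks below C; the subordination has no effect.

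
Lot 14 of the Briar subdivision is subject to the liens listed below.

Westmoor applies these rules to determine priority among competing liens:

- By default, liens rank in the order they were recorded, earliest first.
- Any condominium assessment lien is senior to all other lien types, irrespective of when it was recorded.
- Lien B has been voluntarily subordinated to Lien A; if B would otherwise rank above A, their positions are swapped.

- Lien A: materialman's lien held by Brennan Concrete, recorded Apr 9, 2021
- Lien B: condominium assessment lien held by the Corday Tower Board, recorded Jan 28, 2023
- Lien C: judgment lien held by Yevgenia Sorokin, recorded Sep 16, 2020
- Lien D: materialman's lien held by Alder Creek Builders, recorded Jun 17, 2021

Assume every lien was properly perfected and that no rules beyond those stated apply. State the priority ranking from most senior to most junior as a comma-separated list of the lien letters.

A, C, B, D

B is a condominium assessment lien, so it outranks all other liens regardless of date.
Remaining liens by effective date: C (Sep 16, 2020), A (Apr 9, 2021), D (Jun 17, 2021).
B is senior to A before the subordination, so the two trade places.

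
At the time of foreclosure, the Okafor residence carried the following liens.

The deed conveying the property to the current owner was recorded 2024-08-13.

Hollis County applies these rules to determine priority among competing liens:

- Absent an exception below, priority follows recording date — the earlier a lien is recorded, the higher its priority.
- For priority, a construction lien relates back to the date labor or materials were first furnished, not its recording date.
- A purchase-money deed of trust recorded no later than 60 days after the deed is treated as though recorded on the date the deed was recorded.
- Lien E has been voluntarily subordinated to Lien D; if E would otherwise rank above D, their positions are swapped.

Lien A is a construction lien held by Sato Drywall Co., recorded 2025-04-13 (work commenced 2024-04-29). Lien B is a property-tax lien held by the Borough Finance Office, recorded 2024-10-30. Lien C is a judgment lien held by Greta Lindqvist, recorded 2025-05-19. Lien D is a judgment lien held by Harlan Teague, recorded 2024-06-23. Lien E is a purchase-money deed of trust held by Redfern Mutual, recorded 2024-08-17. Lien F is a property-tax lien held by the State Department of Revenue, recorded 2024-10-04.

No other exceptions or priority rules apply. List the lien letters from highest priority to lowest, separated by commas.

Adjusting effective dates: A relates back to 2024-04-29 (work commenced); E was recorded within the 60-day window, so its effective date is the deed date 2024-08-13.
Sorted by effective date: A (2024-04-29), D (2024-06-23), E (2024-08-13), F (2024-10-04), B (2024-10-30), C (2025-05-19).
E is already junior to D, so the subordination agreement changes nothing.

A, D, E, F, B, C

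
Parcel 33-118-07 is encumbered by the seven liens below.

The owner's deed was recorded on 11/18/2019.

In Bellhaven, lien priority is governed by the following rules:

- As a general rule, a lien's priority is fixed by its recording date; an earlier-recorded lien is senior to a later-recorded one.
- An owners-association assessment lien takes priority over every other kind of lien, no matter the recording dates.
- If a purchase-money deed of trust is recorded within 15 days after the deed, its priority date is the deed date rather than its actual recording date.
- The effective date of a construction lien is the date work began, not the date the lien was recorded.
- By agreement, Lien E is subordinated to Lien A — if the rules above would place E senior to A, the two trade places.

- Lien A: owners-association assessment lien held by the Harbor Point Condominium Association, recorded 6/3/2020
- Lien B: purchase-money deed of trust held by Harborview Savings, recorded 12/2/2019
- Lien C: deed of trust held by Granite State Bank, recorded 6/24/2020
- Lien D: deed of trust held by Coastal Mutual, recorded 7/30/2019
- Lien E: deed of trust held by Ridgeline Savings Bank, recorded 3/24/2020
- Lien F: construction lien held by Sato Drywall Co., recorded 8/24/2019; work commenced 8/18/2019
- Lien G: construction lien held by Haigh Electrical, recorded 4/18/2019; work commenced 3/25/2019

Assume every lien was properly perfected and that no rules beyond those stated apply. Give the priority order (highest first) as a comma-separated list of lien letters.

A, G, D, F, B, E, C

Adjusting effective dates: B was recorded within the 15-day window, so its effective date is the deed date 11/18/2019; F is treated as recorded 8/18/2019, the work-commencement date; G is treated as recorded 3/25/2019, the work-commencement date.
A is an owners-association assessment lien, so it outranks all other liens regardless of date.
Ordering the rest by effective date: G (3/25/2019), D (7/30/2019), F (8/18/2019), B (11/18/2019), E (3/24/2020), C (6/24/2020).
E already ranks below A; the subordination has no effect.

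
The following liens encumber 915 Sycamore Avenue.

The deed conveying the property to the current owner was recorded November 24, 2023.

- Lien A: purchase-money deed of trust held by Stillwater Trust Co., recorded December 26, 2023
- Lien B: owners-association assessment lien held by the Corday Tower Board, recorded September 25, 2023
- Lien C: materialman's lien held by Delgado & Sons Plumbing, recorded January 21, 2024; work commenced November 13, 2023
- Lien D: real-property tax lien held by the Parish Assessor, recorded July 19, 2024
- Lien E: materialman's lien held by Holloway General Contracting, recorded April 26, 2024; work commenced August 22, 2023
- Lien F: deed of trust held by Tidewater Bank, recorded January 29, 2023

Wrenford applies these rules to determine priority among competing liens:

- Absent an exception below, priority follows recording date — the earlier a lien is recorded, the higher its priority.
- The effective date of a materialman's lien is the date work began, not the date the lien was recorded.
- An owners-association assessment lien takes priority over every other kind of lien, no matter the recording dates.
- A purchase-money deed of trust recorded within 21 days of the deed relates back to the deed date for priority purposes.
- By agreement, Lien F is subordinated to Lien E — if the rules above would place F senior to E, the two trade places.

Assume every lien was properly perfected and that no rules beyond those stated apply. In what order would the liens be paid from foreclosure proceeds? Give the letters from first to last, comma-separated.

First, effective dates: A was recorded 32 days after the deed — beyond 21 days — so no relation-back applies; C relates back to November 13, 2023 (work commenced); E is treated as recorded August 22, 2023, the work-commencement date.
As an owners-association assessment lien, B is senior to every other lien.
Among the remaining liens, by effective date: F (January 29, 2023), E (August 22, 2023), C (November 13, 2023), A (December 26, 2023), D (July 19, 2024).
F would otherwise be senior to E, so under the subordination agreement F and E exchange positions.

B, E, F, C, A, D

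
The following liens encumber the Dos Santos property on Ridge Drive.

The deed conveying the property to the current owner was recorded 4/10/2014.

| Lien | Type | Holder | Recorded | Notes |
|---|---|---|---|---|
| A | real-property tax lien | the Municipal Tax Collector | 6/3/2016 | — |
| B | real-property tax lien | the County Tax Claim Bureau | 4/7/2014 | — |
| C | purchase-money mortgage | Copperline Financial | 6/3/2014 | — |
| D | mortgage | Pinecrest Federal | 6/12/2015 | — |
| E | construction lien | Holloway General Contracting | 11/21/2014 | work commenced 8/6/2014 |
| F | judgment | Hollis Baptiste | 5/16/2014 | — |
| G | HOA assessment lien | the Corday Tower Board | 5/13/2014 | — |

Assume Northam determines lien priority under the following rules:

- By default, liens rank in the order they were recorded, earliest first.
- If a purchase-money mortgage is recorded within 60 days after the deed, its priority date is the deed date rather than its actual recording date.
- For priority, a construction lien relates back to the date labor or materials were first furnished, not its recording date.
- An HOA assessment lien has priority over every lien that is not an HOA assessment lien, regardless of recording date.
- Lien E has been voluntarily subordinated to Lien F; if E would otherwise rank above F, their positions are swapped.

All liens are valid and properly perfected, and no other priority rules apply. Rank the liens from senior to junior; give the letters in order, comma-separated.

G, B, C, F, E, D, A

Effective dates after the stated exceptions: C relates back to the deed date 4/10/2014; E is treated as recorded 8/6/2014, the work-commencement date.
As an HOA assessment lien, G is senior to every other lien.
Remaining liens by effective date: B (4/7/2014), C (4/10/2014), F (5/16/2014), E (8/6/2014), D (6/12/2015), A (6/3/2016).
E is already junior to F, so the subordination agreement changes nothing.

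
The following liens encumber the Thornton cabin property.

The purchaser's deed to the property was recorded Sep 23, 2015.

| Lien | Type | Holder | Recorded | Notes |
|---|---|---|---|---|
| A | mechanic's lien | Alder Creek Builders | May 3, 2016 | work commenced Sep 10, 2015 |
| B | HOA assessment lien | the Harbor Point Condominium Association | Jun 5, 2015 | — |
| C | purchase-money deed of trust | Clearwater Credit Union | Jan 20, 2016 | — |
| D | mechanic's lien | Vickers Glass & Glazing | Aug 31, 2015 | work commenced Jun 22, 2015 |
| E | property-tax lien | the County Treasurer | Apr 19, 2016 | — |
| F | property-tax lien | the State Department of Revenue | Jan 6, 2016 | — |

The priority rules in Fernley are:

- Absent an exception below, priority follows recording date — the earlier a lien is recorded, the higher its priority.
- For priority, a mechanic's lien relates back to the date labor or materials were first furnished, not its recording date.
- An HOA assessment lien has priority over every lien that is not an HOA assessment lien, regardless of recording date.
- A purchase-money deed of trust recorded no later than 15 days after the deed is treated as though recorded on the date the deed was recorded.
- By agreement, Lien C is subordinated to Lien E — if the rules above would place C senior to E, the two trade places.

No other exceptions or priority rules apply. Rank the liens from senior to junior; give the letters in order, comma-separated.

Effective dates after the stated exceptions: A is treated as recorded Sep 10, 2015, the work-commencement date; C missed the 15-day window (119 days after the deed), so its recording date stands; D relates back to Jun 22, 2015 (work commenced).
B is an HOA assessment lien, so it outranks all other liens regardless of date.
The other liens, earliest effective date first: D (Jun 22, 2015), A (Sep 10, 2015), F (Jan 6, 2016), C (Jan 20, 2016), E (Apr 19, 2016).
C would otherwise be senior to E, so under the subordination agreement C and E exchange positions.

B, D, A, F, E, C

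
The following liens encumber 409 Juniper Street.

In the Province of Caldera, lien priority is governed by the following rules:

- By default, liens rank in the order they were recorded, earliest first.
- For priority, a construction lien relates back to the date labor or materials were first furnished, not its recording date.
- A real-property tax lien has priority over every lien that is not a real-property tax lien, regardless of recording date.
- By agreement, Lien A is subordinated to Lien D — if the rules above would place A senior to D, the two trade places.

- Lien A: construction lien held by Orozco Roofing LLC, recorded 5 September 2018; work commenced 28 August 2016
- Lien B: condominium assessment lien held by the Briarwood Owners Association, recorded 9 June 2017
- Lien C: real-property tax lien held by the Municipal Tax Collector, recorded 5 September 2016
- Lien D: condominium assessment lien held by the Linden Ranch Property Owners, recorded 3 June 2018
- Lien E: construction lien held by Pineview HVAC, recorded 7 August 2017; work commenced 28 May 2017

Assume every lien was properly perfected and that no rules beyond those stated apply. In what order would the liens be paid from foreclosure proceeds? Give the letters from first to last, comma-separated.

Effective dates after the stated exceptions: A's effective date is 28 August 2016, when work began; E is treated as recorded 28 May 2017, the work-commencement date.
C, as a real-property tax lien, has superpriority and ranks first.
Remaining liens by effective date: A (28 August 2016), E (28 May 2017), B (9 June 2017), D (3 June 2018).
Because A would otherwise rank above D, the subordination swaps them.

C, D, E, B, A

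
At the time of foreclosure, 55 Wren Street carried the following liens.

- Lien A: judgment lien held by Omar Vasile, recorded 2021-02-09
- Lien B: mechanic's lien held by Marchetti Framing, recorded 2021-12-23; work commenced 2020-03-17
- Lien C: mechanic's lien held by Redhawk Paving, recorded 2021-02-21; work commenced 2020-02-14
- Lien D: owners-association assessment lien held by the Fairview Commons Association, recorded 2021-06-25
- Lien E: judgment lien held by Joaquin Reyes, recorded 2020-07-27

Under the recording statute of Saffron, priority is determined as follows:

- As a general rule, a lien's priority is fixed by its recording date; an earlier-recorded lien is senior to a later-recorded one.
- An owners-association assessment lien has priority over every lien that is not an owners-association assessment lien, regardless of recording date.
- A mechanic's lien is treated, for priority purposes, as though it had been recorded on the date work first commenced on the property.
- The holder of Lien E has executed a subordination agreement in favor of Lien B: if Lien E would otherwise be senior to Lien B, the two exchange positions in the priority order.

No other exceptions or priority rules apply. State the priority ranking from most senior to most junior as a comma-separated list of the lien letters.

Effective dates after the stated exceptions: B relates back to 2020-03-17 (work commenced); C is treated as recorded 2020-02-14, the work-commencement date.
As an owners-association assessment lien, D is senior to every other lien.
Remaining liens by effective date: C (2020-02-14), B (2020-03-17), E (2020-07-27), A (2021-02-09).
E is already junior to B, so the subordination agreement changes nothing.

D, C, B, E, A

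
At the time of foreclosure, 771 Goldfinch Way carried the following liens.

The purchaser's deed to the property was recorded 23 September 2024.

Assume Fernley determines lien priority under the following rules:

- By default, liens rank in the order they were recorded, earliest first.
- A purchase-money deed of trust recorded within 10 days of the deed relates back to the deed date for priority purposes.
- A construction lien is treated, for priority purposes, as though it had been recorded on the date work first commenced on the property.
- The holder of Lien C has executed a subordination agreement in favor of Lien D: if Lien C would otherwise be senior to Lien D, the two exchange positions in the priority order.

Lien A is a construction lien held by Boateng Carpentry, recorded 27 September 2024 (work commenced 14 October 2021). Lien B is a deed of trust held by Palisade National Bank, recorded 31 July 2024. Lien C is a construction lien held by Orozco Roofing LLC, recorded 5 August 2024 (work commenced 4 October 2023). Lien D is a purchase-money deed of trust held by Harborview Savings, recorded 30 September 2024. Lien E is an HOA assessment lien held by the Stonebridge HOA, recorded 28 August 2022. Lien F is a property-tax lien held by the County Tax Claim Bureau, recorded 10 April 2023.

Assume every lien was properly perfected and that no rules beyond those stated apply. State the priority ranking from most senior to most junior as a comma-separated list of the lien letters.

A, E, F, D, B, C

Effective dates after the stated exceptions: A's effective date is 14 October 2021, when work began; C is treated as recorded 4 October 2023, the work-commencement date; D was recorded within the 10-day window, so its effective date is the deed date 23 September 2024.
By effective date, earliest first: A (14 October 2021), E (28 August 2022), F (10 April 2023), C (4 October 2023), B (31 July 2024), D (23 September 2024).
C would otherwise be senior to D, so under the subordination agreement C and D exchange positions.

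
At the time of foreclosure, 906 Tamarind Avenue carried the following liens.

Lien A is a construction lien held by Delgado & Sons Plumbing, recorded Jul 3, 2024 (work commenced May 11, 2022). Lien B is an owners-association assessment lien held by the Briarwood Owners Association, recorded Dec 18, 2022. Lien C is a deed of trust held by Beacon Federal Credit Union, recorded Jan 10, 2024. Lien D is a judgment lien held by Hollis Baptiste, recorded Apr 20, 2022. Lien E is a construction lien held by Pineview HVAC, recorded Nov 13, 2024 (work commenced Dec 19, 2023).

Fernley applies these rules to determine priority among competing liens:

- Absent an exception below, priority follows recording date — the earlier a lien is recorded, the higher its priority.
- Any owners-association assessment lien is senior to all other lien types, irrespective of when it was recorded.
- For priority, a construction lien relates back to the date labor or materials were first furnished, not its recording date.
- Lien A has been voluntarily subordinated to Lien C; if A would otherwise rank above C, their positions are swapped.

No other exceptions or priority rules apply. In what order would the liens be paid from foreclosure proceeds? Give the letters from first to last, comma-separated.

B, D, C, E, A

First, effective dates: A is treated as recorded May 11, 2022, the work-commencement date; E is treated as recorded Dec 19, 2023, the work-commencement date.
B, as an owners-association assessment lien, has superpriority and ranks first.
Among the remaining liens, by effective date: D (Apr 20, 2022), A (May 11, 2022), E (Dec 19, 2023), C (Jan 10, 2024).
The subordination applies — A was senior to C — so A and C swap.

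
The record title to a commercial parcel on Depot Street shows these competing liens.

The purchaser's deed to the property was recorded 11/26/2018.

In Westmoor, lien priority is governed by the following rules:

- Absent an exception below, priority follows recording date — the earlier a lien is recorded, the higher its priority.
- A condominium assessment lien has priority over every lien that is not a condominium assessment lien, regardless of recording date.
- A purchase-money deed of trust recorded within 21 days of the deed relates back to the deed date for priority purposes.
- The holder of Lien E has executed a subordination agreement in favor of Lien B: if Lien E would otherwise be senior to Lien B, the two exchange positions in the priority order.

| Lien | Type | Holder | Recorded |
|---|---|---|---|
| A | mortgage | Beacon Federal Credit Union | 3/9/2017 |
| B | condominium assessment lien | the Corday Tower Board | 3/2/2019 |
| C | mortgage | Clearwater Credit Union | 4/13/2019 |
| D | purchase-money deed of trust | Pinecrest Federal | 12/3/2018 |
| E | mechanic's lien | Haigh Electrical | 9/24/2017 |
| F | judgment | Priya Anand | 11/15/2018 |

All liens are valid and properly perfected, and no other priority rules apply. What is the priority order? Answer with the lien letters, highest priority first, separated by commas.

Effective dates: D relates back to the deed date 11/26/2018.
As a condominium assessment lien, B is senior to every other lien.
Among the remaining liens, by effective date: A (3/9/2017), E (9/24/2017), F (11/15/2018), D (11/26/2018), C (4/13/2019).
E is already junior to B, so the subordination agreement changes nothing.

B, A, E, F, D, C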